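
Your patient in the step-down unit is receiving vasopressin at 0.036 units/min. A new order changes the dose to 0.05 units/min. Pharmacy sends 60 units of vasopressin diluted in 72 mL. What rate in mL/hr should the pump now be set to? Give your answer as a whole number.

0.05 units/min × 60 min/hr = 3 units/hr
Concentration = 60 units ÷ 72 mL = 0.8333333 units/mL
Rate = 3 units/hr ÷ 0.8333333 units/mL = 3.6 mL/hr

4 mL/hr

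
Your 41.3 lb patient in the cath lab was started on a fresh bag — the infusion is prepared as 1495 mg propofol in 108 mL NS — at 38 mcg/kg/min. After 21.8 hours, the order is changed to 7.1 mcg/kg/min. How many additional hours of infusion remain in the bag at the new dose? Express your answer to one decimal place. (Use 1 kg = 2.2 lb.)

Initial rate:
Weight = 41.3 lb ÷ 2.2 lb/kg = 18.77273 kg
Dose = 38 mcg/kg/min × 18.77273 kg = 713.3636 mcg/min
713.3636 mcg/min × 60 min/hr = 42801.82 mcg/hr
Concentration = 1495 mg ÷ 108 mL = 13.84259 mg/mL = 13842.59 mcg/mL
Rate = 42801.82 mcg/hr ÷ 13842.59 mcg/mL = 3.092038 mL/hr
Volume infused so far = 3.092038 mL/hr × 21.8 hr = 67.40642 mL
Volume remaining = 108 − 67.40642 = 40.59358 mL
New rate:
Dose = 7.1 mcg/kg/min × 18.77273 kg = 133.2864 mcg/min
133.2864 mcg/min × 60 min/hr = 7997.182 mcg/hr
Rate = 7997.182 mcg/hr ÷ 13842.59 mcg/mL = 0.5777228 mL/hr
Time remaining = 40.59358 mL ÷ 0.5777228 mL/hr = 70.2648 hr

70.3 hours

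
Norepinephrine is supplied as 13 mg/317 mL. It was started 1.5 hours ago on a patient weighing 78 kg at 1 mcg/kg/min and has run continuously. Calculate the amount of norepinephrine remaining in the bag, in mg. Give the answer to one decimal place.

6.0 mg

Dose = 1 mcg/kg/min × 78 kg = 78 mcg/min
78 mcg/min × 60 min/hr = 4680 mcg/hr
Concentration = 13 mg ÷ 317 mL = 0.04100946 mg/mL = 41.00946 mcg/mL
Rate = 4680 mcg/hr ÷ 41.00946 mcg/mL = 114.12 mL/hr
Volume infused = 114.12 mL/hr × 1.5 hr = 171.18 mL
Volume remaining = 317 − 171.18 = 145.82 mL
Drug remaining = 145.82 mL × 41.00946 mcg/mL = 5980 mcg = 5.98 mg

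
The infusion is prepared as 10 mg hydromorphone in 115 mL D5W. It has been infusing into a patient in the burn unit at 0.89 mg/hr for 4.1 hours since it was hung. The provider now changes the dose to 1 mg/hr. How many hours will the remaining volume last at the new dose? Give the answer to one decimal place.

Initial rate:
Concentration = 10 mg ÷ 115 mL = 0.08695652 mg/mL
Rate = 0.89 mg/hr ÷ 0.08695652 mg/mL = 10.235 mL/hr
Volume infused so far = 10.235 mL/hr × 4.1 hr = 41.9635 mL
Volume remaining = 115 − 41.9635 = 73.0365 mL
New rate:
Rate = 1 mg/hr ÷ 0.08695652 mg/mL = 11.5 mL/hr
Time remaining = 73.0365 mL ÷ 11.5 mL/hr = 6.351 hr

6.4 hours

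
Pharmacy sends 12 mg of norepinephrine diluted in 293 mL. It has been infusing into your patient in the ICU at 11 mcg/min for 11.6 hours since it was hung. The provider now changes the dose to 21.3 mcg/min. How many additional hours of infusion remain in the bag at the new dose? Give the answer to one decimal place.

3.4 hours

Initial rate:
11 mcg/min × 60 min/hr = 660 mcg/hr
Concentration = 12 mg ÷ 293 mL = 0.04095563 mg/mL = 40.95563 mcg/mL
Rate = 660 mcg/hr ÷ 40.95563 mcg/mL = 16.115 mL/hr
Volume infused so far = 16.115 mL/hr × 11.6 hr = 186.934 mL
Volume remaining = 293 − 186.934 = 106.066 mL
New rate:
21.3 mcg/min × 60 min/hr = 1278 mcg/hr
Rate = 1278 mcg/hr ÷ 40.95563 mcg/mL = 31.2045 mL/hr
Time remaining = 106.066 mL ÷ 31.2045 mL/hr = 3.399061 hr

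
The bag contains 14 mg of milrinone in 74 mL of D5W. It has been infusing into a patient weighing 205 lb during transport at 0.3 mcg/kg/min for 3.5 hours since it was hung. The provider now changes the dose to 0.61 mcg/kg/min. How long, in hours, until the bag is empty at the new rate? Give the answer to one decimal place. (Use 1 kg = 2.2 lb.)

Initial rate:
Weight = 205 lb ÷ 2.2 lb/kg = 93.18182 kg
Dose = 0.3 mcg/kg/min × 93.18182 kg = 27.95455 mcg/min
27.95455 mcg/min × 60 min/hr = 1677.273 mcg/hr
Concentration = 14 mg ÷ 74 mL = 0.1891892 mg/mL = 189.1892 mcg/mL
Rate = 1677.273 mcg/hr ÷ 189.1892 mcg/mL = 8.865584 mL/hr
Volume infused so far = 8.865584 mL/hr × 3.5 hr = 31.02955 mL
Volume remaining = 74 − 31.02955 = 42.97045 mL
New rate:
Dose = 0.61 mcg/kg/min × 93.18182 kg = 56.84091 mcg/min
56.84091 mcg/min × 60 min/hr = 3410.455 mcg/hr
Rate = 3410.455 mcg/hr ÷ 189.1892 mcg/mL = 18.02669 mL/hr
Time remaining = 42.97045 mL ÷ 18.02669 mL/hr = 2.383713 hr

2.4 hours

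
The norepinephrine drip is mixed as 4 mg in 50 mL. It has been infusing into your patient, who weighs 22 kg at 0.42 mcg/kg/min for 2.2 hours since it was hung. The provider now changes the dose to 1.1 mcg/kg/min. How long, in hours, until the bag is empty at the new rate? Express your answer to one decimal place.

Initial rate:
Dose = 0.42 mcg/kg/min × 22 kg = 9.24 mcg/min
9.24 mcg/min × 60 min/hr = 554.4 mcg/hr
Concentration = 4 mg ÷ 50 mL = 0.08 mg/mL = 80 mcg/mL
Rate = 554.4 mcg/hr ÷ 80 mcg/mL = 6.93 mL/hr
Volume infused so far = 6.93 mL/hr × 2.2 hr = 15.246 mL
Volume remaining = 50 − 15.246 = 34.754 mL
New rate:
Dose = 1.1 mcg/kg/min × 22 kg = 24.2 mcg/min
24.2 mcg/min × 60 min/hr = 1452 mcg/hr
Rate = 1452 mcg/hr ÷ 80 mcg/mL = 18.15 mL/hr
Time remaining = 34.754 mL ÷ 18.15 mL/hr = 1.914821 hr

1.9 hours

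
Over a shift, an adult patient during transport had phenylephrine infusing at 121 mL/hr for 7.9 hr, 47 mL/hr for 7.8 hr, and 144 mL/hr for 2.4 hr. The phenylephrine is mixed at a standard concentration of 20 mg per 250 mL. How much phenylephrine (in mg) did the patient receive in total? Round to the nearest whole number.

133 mg

Concentration = 20 mg ÷ 250 mL = 0.08 mg/mL
Stage 1: 121 mL/hr × 7.9 hr = 955.9 mL → 955.9 mL × 0.08 mg/mL = 76.472 mg
Stage 2: 47 mL/hr × 7.8 hr = 366.6 mL → 366.6 mL × 0.08 mg/mL = 29.328 mg
Stage 3: 144 mL/hr × 2.4 hr = 345.6 mL → 345.6 mL × 0.08 mg/mL = 27.648 mg
Total = 76.472 + 29.328 + 27.648 = 133.448 mg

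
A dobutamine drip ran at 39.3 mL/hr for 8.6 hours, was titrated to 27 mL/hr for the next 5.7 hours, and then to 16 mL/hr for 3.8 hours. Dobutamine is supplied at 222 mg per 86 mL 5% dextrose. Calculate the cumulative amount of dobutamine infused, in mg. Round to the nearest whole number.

1427 mg

Concentration = 222 mg ÷ 86 mL = 2.581395 mg/mL
Stage 1: 39.3 mL/hr × 8.6 hr = 337.98 mL → 337.98 mL × 2.581395 mg/mL = 872.46 mg
Stage 2: 27 mL/hr × 5.7 hr = 153.9 mL → 153.9 mL × 2.581395 mg/mL = 397.2767 mg
Stage 3: 16 mL/hr × 3.8 hr = 60.8 mL → 60.8 mL × 2.581395 mg/mL = 156.9488 mg
Total = 872.46 + 397.2767 + 156.9488 = 1426.686 mg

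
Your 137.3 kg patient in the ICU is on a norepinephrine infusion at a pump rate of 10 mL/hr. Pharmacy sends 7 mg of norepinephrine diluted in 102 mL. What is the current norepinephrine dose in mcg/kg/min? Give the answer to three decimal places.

0.083 mcg/kg/min

Concentration = 7 mg ÷ 102 mL = 0.06862745 mg/mL = 68.62745 mcg/mL
Drug rate = 10 mL/hr × 68.62745 mcg/mL = 686.2745 mcg/hr
686.2745 mcg/hr ÷ 60 min/hr = 11.43791 mcg/min
11.43791 mcg/min ÷ 137.3 kg = 0.08330596 mcg/kg/min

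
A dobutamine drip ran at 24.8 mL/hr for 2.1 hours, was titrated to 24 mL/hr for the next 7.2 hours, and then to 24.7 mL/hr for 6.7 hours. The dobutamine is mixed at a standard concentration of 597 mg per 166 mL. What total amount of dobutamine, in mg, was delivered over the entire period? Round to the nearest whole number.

Concentration = 597 mg ÷ 166 mL = 3.596386 mg/mL
Stage 1: 24.8 mL/hr × 2.1 hr = 52.08 mL → 52.08 mL × 3.596386 mg/mL = 187.2998 mg
Stage 2: 24 mL/hr × 7.2 hr = 172.8 mL → 172.8 mL × 3.596386 mg/mL = 621.4554 mg
Stage 3: 24.7 mL/hr × 6.7 hr = 165.49 mL → 165.49 mL × 3.596386 mg/mL = 595.1658 mg
Total = 187.2998 + 621.4554 + 595.1658 = 1403.921 mg

1404 mg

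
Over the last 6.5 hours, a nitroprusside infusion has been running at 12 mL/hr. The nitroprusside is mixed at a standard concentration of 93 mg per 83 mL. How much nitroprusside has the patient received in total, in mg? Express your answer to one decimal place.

Concentration = 93 mg ÷ 83 mL = 1.120482 mg/mL = 1120.482 mcg/mL
Drug rate = 12 mL/hr × 1120.482 mcg/mL = 13445.78 mcg/hr
Total = 13445.78 mcg/hr × 6.5 hr = 87397.59 mcg = 87.39759 mg

87.4 mg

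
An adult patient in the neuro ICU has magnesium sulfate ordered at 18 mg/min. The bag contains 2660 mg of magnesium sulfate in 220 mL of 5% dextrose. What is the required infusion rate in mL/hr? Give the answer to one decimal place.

18 mg/min × 60 min/hr = 1080 mg/hr
Concentration = 2660 mg ÷ 220 mL = 12.09091 mg/mL
Rate = 1080 mg/hr ÷ 12.09091 mg/mL = 89.32331 mL/hr

89.3 mL/hr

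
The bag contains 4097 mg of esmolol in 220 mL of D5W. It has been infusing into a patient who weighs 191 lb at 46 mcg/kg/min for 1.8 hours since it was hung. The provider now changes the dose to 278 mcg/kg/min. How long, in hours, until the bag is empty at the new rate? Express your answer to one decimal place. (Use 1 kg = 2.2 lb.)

2.5 hours

Initial rate:
Weight = 191 lb ÷ 2.2 lb/kg = 86.81818 kg
Dose = 46 mcg/kg/min × 86.81818 kg = 3993.636 mcg/min
3993.636 mcg/min × 60 min/hr = 239618.2 mcg/hr
Concentration = 4097 mg ÷ 220 mL = 18.62273 mg/mL = 18622.73 mcg/mL
Rate = 239618.2 mcg/hr ÷ 18622.73 mcg/mL = 12.86698 mL/hr
Volume infused so far = 12.86698 mL/hr × 1.8 hr = 23.16056 mL
Volume remaining = 220 − 23.16056 = 196.8394 mL
New rate:
Dose = 278 mcg/kg/min × 86.81818 kg = 24135.45 mcg/min
24135.45 mcg/min × 60 min/hr = 1448127 mcg/hr
Rate = 1448127 mcg/hr ÷ 18622.73 mcg/mL = 77.76129 mL/hr
Time remaining = 196.8394 mL ÷ 77.76129 mL/hr = 2.531329 hr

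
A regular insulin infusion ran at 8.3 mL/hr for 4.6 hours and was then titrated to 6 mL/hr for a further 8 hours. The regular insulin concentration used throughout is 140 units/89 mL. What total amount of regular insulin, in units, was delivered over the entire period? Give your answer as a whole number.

Concentration = 140 units ÷ 89 mL = 1.573034 units/mL
Stage 1: 8.3 mL/hr × 4.6 hr = 38.18 mL → 38.18 mL × 1.573034 units/mL = 60.05843 units
Stage 2: 6 mL/hr × 8 hr = 48 mL → 48 mL × 1.573034 units/mL = 75.50562 units
Total = 60.05843 + 75.50562 = 135.564 units

136 units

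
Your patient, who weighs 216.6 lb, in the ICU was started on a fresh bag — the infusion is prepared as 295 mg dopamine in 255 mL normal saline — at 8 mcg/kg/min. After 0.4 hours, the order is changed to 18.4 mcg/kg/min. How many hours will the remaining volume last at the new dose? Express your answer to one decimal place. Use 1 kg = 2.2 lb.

Initial rate:
Weight = 216.6 lb ÷ 2.2 lb/kg = 98.45455 kg
Dose = 8 mcg/kg/min × 98.45455 kg = 787.6364 mcg/min
787.6364 mcg/min × 60 min/hr = 47258.18 mcg/hr
Concentration = 295 mg ÷ 255 mL = 1.156863 mg/mL = 1156.863 mcg/mL
Rate = 47258.18 mcg/hr ÷ 1156.863 mcg/mL = 40.85029 mL/hr
Volume infused so far = 40.85029 mL/hr × 0.4 hr = 16.34012 mL
Volume remaining = 255 − 16.34012 = 238.6599 mL
New rate:
Dose = 18.4 mcg/kg/min × 98.45455 kg = 1811.564 mcg/min
1811.564 mcg/min × 60 min/hr = 108693.8 mcg/hr
Rate = 108693.8 mcg/hr ÷ 1156.863 mcg/mL = 93.95567 mL/hr
Time remaining = 238.6599 mL ÷ 93.95567 mL/hr = 2.540133 hr

2.5 hours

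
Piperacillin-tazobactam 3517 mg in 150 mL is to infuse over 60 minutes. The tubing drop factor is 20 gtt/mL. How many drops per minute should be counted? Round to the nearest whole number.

50 gtt/min

150 mL ÷ (60 min) = 2.5 mL/min
2.5 mL/min × 20 gtt/mL = 50 gtt/min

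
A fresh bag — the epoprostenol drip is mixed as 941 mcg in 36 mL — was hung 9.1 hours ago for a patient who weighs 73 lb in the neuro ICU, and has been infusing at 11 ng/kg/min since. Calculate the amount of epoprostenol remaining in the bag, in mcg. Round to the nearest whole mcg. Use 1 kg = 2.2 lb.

Weight = 73 lb ÷ 2.2 lb/kg = 33.18182 kg
Dose = 11 ng/kg/min × 33.18182 kg = 365 ng/min
365 ng/min × 60 min/hr = 21900 ng/hr
Concentration = 941 mcg ÷ 36 mL = 26.13889 mcg/mL = 26138.89 ng/mL
Rate = 21900 ng/hr ÷ 26138.89 ng/mL = 0.8378321 mL/hr
Volume infused = 0.8378321 mL/hr × 9.1 hr = 7.624272 mL
Volume remaining = 36 − 7.624272 = 28.37573 mL
Drug remaining = 28.37573 mL × 26138.89 ng/mL = 741710 ng = 741.71 mcg

742 mcg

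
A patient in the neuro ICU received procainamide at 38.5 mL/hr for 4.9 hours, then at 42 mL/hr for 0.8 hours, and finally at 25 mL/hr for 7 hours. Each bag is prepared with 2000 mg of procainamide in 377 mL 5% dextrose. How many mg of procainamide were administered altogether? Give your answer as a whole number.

2107 mg

Concentration = 2000 mg ÷ 377 mL = 5.30504 mg/mL
Stage 1: 38.5 mL/hr × 4.9 hr = 188.65 mL → 188.65 mL × 5.30504 mg/mL = 1000.796 mg
Stage 2: 42 mL/hr × 0.8 hr = 33.6 mL → 33.6 mL × 5.30504 mg/mL = 178.2493 mg
Stage 3: 25 mL/hr × 7 hr = 175 mL → 175 mL × 5.30504 mg/mL = 928.382 mg
Total = 1000.796 + 178.2493 + 928.382 = 2107.427 mg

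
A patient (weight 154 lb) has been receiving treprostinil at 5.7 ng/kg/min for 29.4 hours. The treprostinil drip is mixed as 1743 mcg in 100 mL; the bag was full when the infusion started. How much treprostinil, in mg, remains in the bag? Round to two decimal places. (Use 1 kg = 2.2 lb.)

1.04 mg

Weight = 154 lb ÷ 2.2 lb/kg = 70 kg
Dose = 5.7 ng/kg/min × 70 kg = 399 ng/min
399 ng/min × 60 min/hr = 23940 ng/hr
Concentration = 1743 mcg ÷ 100 mL = 17.43 mcg/mL = 17430 ng/mL
Rate = 23940 ng/hr ÷ 17430 ng/mL = 1.373494 mL/hr
Volume infused = 1.373494 mL/hr × 29.4 hr = 40.38072 mL
Volume remaining = 100 − 40.38072 = 59.61928 mL
Drug remaining = 59.61928 mL × 17430 ng/mL = 1039164 ng = 1.039164 mg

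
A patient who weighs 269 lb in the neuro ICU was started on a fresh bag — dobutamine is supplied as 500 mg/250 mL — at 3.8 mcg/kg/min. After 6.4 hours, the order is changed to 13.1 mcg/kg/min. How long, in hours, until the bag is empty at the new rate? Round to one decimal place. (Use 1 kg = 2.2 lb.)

3.3 hours

Initial rate:
Weight = 269 lb ÷ 2.2 lb/kg = 122.2727 kg
Dose = 3.8 mcg/kg/min × 122.2727 kg = 464.6364 mcg/min
464.6364 mcg/min × 60 min/hr = 27878.18 mcg/hr
Concentration = 500 mg ÷ 250 mL = 2 mg/mL = 2000 mcg/mL
Rate = 27878.18 mcg/hr ÷ 2000 mcg/mL = 13.93909 mL/hr
Volume infused so far = 13.93909 mL/hr × 6.4 hr = 89.21018 mL
Volume remaining = 250 − 89.21018 = 160.7898 mL
New rate:
Dose = 13.1 mcg/kg/min × 122.2727 kg = 1601.773 mcg/min
1601.773 mcg/min × 60 min/hr = 96106.36 mcg/hr
Rate = 96106.36 mcg/hr ÷ 2000 mcg/mL = 48.05318 mL/hr
Time remaining = 160.7898 mL ÷ 48.05318 mL/hr = 3.346081 hr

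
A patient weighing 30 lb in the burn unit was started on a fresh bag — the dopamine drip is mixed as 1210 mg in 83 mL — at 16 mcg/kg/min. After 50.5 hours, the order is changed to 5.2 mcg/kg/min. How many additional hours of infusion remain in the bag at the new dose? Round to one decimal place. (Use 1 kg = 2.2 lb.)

129.0 hours

Initial rate:
Weight = 30 lb ÷ 2.2 lb/kg = 13.63636 kg
Dose = 16 mcg/kg/min × 13.63636 kg = 218.1818 mcg/min
218.1818 mcg/min × 60 min/hr = 13090.91 mcg/hr
Concentration = 1210 mg ÷ 83 mL = 14.57831 mg/mL = 14578.31 mcg/mL
Rate = 13090.91 mcg/hr ÷ 14578.31 mcg/mL = 0.8979715 mL/hr
Volume infused so far = 0.8979715 mL/hr × 50.5 hr = 45.34756 mL
Volume remaining = 83 − 45.34756 = 37.65244 mL
New rate:
Dose = 5.2 mcg/kg/min × 13.63636 kg = 70.90909 mcg/min
70.90909 mcg/min × 60 min/hr = 4254.545 mcg/hr
Rate = 4254.545 mcg/hr ÷ 14578.31 mcg/mL = 0.2918407 mL/hr
Time remaining = 37.65244 mL ÷ 0.2918407 mL/hr = 129.0171 hr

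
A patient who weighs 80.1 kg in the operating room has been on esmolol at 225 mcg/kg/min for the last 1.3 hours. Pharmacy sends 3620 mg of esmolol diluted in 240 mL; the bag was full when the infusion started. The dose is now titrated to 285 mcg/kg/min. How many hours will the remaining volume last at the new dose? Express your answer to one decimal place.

Initial rate:
Dose = 225 mcg/kg/min × 80.1 kg = 18022.5 mcg/min
18022.5 mcg/min × 60 min/hr = 1081350 mcg/hr
Concentration = 3620 mg ÷ 240 mL = 15.08333 mg/mL = 15083.33 mcg/mL
Rate = 1081350 mcg/hr ÷ 15083.33 mcg/mL = 71.69171 mL/hr
Volume infused so far = 71.69171 mL/hr × 1.3 hr = 93.19923 mL
Volume remaining = 240 − 93.19923 = 146.8008 mL
New rate:
Dose = 285 mcg/kg/min × 80.1 kg = 22828.5 mcg/min
22828.5 mcg/min × 60 min/hr = 1369710 mcg/hr
Rate = 1369710 mcg/hr ÷ 15083.33 mcg/mL = 90.8095 mL/hr
Time remaining = 146.8008 mL ÷ 90.8095 mL/hr = 1.616579 hr

1.6 hours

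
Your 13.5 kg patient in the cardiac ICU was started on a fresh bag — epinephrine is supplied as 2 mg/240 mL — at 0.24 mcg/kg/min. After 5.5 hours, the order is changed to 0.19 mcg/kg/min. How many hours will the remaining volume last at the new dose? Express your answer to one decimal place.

6.0 hours

Initial rate:
Dose = 0.24 mcg/kg/min × 13.5 kg = 3.24 mcg/min
3.24 mcg/min × 60 min/hr = 194.4 mcg/hr
Concentration = 2 mg ÷ 240 mL = 0.008333333 mg/mL = 8.333333 mcg/mL
Rate = 194.4 mcg/hr ÷ 8.333333 mcg/mL = 23.328 mL/hr
Volume infused so far = 23.328 mL/hr × 5.5 hr = 128.304 mL
Volume remaining = 240 − 128.304 = 111.696 mL
New rate:
Dose = 0.19 mcg/kg/min × 13.5 kg = 2.565 mcg/min
2.565 mcg/min × 60 min/hr = 153.9 mcg/hr
Rate = 153.9 mcg/hr ÷ 8.333333 mcg/mL = 18.468 mL/hr
Time remaining = 111.696 mL ÷ 18.468 mL/hr = 6.048083 hr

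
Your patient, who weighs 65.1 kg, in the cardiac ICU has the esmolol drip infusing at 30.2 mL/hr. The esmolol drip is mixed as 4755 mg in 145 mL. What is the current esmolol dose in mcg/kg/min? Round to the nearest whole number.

Concentration = 4755 mg ÷ 145 mL = 32.7931 mg/mL = 32793.1 mcg/mL
Drug rate = 30.2 mL/hr × 32793.1 mcg/mL = 990351.7 mcg/hr
990351.7 mcg/hr ÷ 60 min/hr = 16505.86 mcg/min
16505.86 mcg/min ÷ 65.1 kg = 253.5463 mcg/kg/min

254 mcg/kg/min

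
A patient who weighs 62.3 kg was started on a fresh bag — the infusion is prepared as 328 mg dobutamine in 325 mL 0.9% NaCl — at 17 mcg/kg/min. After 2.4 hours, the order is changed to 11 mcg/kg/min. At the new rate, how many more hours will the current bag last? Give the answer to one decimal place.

Initial rate:
Dose = 17 mcg/kg/min × 62.3 kg = 1059.1 mcg/min
1059.1 mcg/min × 60 min/hr = 63546 mcg/hr
Concentration = 328 mg ÷ 325 mL = 1.009231 mg/mL = 1009.231 mcg/mL
Rate = 63546 mcg/hr ÷ 1009.231 mcg/mL = 62.96479 mL/hr
Volume infused so far = 62.96479 mL/hr × 2.4 hr = 151.1155 mL
Volume remaining = 325 − 151.1155 = 173.8845 mL
New rate:
Dose = 11 mcg/kg/min × 62.3 kg = 685.3 mcg/min
685.3 mcg/min × 60 min/hr = 41118 mcg/hr
Rate = 41118 mcg/hr ÷ 1009.231 mcg/mL = 40.74192 mL/hr
Time remaining = 173.8845 mL ÷ 40.74192 mL/hr = 4.267951 hr

4.3 hours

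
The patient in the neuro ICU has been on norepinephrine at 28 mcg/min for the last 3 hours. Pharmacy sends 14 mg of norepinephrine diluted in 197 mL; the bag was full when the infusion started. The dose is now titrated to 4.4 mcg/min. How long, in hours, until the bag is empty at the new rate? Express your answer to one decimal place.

Initial rate:
28 mcg/min × 60 min/hr = 1680 mcg/hr
Concentration = 14 mg ÷ 197 mL = 0.07106599 mg/mL = 71.06599 mcg/mL
Rate = 1680 mcg/hr ÷ 71.06599 mcg/mL = 23.64 mL/hr
Volume infused so far = 23.64 mL/hr × 3 hr = 70.92 mL
Volume remaining = 197 − 70.92 = 126.08 mL
New rate:
4.4 mcg/min × 60 min/hr = 264 mcg/hr
Rate = 264 mcg/hr ÷ 71.06599 mcg/mL = 3.714857 mL/hr
Time remaining = 126.08 mL ÷ 3.714857 mL/hr = 33.93939 hr

33.9 hours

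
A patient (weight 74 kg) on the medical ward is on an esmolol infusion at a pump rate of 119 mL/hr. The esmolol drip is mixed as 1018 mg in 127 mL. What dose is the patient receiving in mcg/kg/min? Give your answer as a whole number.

215 mcg/kg/min

Concentration = 1018 mg ÷ 127 mL = 8.015748 mg/mL = 8015.748 mcg/mL
Drug rate = 119 mL/hr × 8015.748 mcg/mL = 953874 mcg/hr
953874 mcg/hr ÷ 60 min/hr = 15897.9 mcg/min
15897.9 mcg/min ÷ 74 kg = 214.8365 mcg/kg/min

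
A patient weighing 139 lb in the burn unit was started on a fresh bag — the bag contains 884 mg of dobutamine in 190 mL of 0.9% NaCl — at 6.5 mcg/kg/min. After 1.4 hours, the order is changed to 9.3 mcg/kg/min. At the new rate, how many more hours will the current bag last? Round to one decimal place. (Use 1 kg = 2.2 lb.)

24.1 hours

Initial rate:
Weight = 139 lb ÷ 2.2 lb/kg = 63.18182 kg
Dose = 6.5 mcg/kg/min × 63.18182 kg = 410.6818 mcg/min
410.6818 mcg/min × 60 min/hr = 24640.91 mcg/hr
Concentration = 884 mg ÷ 190 mL = 4.652632 mg/mL = 4652.632 mcg/mL
Rate = 24640.91 mcg/hr ÷ 4652.632 mcg/mL = 5.296123 mL/hr
Volume infused so far = 5.296123 mL/hr × 1.4 hr = 7.414572 mL
Volume remaining = 190 − 7.414572 = 182.5854 mL
New rate:
Dose = 9.3 mcg/kg/min × 63.18182 kg = 587.5909 mcg/min
587.5909 mcg/min × 60 min/hr = 35255.45 mcg/hr
Rate = 35255.45 mcg/hr ÷ 4652.632 mcg/mL = 7.57753 mL/hr
Time remaining = 182.5854 mL ÷ 7.57753 mL/hr = 24.09564 hr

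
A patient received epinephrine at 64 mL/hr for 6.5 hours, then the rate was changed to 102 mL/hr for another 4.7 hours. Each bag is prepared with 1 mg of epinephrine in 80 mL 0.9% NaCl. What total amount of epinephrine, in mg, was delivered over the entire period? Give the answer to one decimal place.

11.2 mg

Concentration = 1 mg ÷ 80 mL = 0.0125 mg/mL
Stage 1: 64 mL/hr × 6.5 hr = 416 mL → 416 mL × 0.0125 mg/mL = 5.2 mg
Stage 2: 102 mL/hr × 4.7 hr = 479.4 mL → 479.4 mL × 0.0125 mg/mL = 5.9925 mg
Total = 5.2 + 5.9925 = 11.1925 mg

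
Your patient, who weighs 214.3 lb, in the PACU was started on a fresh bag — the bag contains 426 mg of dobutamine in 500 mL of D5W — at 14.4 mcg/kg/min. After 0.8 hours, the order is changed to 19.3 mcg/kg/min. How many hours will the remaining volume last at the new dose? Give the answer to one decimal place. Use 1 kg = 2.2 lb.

Initial rate:
Weight = 214.3 lb ÷ 2.2 lb/kg = 97.40909 kg
Dose = 14.4 mcg/kg/min × 97.40909 kg = 1402.691 mcg/min
1402.691 mcg/min × 60 min/hr = 84161.45 mcg/hr
Concentration = 426 mg ÷ 500 mL = 0.852 mg/mL = 852 mcg/mL
Rate = 84161.45 mcg/hr ÷ 852 mcg/mL = 98.78105 mL/hr
Volume infused so far = 98.78105 mL/hr × 0.8 hr = 79.02484 mL
Volume remaining = 500 − 79.02484 = 420.9752 mL
New rate:
Dose = 19.3 mcg/kg/min × 97.40909 kg = 1879.995 mcg/min
1879.995 mcg/min × 60 min/hr = 112799.7 mcg/hr
Rate = 112799.7 mcg/hr ÷ 852 mcg/mL = 132.394 mL/hr
Time remaining = 420.9752 mL ÷ 132.394 mL/hr = 3.179714 hr

3.2 hours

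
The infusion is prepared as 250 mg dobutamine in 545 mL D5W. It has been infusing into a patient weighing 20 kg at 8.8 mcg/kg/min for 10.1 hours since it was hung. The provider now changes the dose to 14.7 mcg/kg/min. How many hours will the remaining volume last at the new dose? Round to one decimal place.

8.1 hours

Initial rate:
Dose = 8.8 mcg/kg/min × 20 kg = 176 mcg/min
176 mcg/min × 60 min/hr = 10560 mcg/hr
Concentration = 250 mg ÷ 545 mL = 0.4587156 mg/mL = 458.7156 mcg/mL
Rate = 10560 mcg/hr ÷ 458.7156 mcg/mL = 23.0208 mL/hr
Volume infused so far = 23.0208 mL/hr × 10.1 hr = 232.5101 mL
Volume remaining = 545 − 232.5101 = 312.4899 mL
New rate:
Dose = 14.7 mcg/kg/min × 20 kg = 294 mcg/min
294 mcg/min × 60 min/hr = 17640 mcg/hr
Rate = 17640 mcg/hr ÷ 458.7156 mcg/mL = 38.4552 mL/hr
Time remaining = 312.4899 mL ÷ 38.4552 mL/hr = 8.126077 hr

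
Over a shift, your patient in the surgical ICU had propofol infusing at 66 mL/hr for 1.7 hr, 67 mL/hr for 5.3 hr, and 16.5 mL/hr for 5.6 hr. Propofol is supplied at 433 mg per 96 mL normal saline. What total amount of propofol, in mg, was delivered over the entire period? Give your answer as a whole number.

2524 mg

Concentration = 433 mg ÷ 96 mL = 4.510417 mg/mL
Stage 1: 66 mL/hr × 1.7 hr = 112.2 mL → 112.2 mL × 4.510417 mg/mL = 506.0688 mg
Stage 2: 67 mL/hr × 5.3 hr = 355.1 mL → 355.1 mL × 4.510417 mg/mL = 1601.649 mg
Stage 3: 16.5 mL/hr × 5.6 hr = 92.4 mL → 92.4 mL × 4.510417 mg/mL = 416.7625 mg
Total = 506.0688 + 1601.649 + 416.7625 = 2524.48 mg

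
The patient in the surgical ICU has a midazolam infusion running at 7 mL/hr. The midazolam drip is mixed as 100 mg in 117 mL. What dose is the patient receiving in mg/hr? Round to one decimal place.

Concentration = 100 mg ÷ 117 mL = 0.8547009 mg/mL
Drug rate = 7 mL/hr × 0.8547009 mg/mL = 5.982906 mg/hr

6.0 mg/hr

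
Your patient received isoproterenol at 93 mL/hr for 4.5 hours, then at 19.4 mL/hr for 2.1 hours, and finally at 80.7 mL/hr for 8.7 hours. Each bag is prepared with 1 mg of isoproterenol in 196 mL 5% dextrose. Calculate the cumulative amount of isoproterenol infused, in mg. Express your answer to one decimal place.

5.9 mg

Concentration = 1 mg ÷ 196 mL = 0.005102041 mg/mL
Stage 1: 93 mL/hr × 4.5 hr = 418.5 mL → 418.5 mL × 0.005102041 mg/mL = 2.135204 mg
Stage 2: 19.4 mL/hr × 2.1 hr = 40.74 mL → 40.74 mL × 0.005102041 mg/mL = 0.2078571 mg
Stage 3: 80.7 mL/hr × 8.7 hr = 702.09 mL → 702.09 mL × 0.005102041 mg/mL = 3.582092 mg
Total = 2.135204 + 0.2078571 + 3.582092 = 5.925153 mg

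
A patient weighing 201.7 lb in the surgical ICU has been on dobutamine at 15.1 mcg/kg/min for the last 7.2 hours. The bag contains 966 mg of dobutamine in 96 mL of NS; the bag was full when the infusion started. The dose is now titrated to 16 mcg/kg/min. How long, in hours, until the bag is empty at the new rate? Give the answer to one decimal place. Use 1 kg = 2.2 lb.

4.2 hours

Initial rate:
Weight = 201.7 lb ÷ 2.2 lb/kg = 91.68182 kg
Dose = 15.1 mcg/kg/min × 91.68182 kg = 1384.395 mcg/min
1384.395 mcg/min × 60 min/hr = 83063.73 mcg/hr
Concentration = 966 mg ÷ 96 mL = 10.0625 mg/mL = 10062.5 mcg/mL
Rate = 83063.73 mcg/hr ÷ 10062.5 mcg/mL = 8.25478 mL/hr
Volume infused so far = 8.25478 mL/hr × 7.2 hr = 59.43442 mL
Volume remaining = 96 − 59.43442 = 36.56558 mL
New rate:
Dose = 16 mcg/kg/min × 91.68182 kg = 1466.909 mcg/min
1466.909 mcg/min × 60 min/hr = 88014.55 mcg/hr
Rate = 88014.55 mcg/hr ÷ 10062.5 mcg/mL = 8.746787 mL/hr
Time remaining = 36.56558 mL ÷ 8.746787 mL/hr = 4.180459 hr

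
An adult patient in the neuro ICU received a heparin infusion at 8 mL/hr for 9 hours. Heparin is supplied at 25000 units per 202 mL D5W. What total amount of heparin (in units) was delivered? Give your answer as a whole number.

8911 units

Concentration = 25000 units ÷ 202 mL = 123.7624 units/mL
Drug rate = 8 mL/hr × 123.7624 units/mL = 990.099 units/hr
Total = 990.099 units/hr × 9 hr = 8910.891 units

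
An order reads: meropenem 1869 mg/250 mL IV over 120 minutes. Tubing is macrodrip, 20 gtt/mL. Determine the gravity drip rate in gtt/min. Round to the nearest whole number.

250 mL ÷ (120 min) = 2.083333 mL/min
2.083333 mL/min × 20 gtt/mL = 41.66667 gtt/min

42 gtt/min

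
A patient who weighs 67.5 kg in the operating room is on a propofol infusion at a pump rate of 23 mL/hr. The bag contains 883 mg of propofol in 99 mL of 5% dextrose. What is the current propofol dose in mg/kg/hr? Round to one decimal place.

Concentration = 883 mg ÷ 99 mL = 8.919192 mg/mL
Drug rate = 23 mL/hr × 8.919192 mg/mL = 205.1414 mg/hr
205.1414 mg/hr ÷ 67.5 kg = 3.039132 mg/kg/hr

3.0 mg/kg/hr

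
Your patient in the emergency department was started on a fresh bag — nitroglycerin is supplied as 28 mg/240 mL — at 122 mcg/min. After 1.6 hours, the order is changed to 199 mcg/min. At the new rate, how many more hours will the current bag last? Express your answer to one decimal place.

1.4 hours

Initial rate:
122 mcg/min × 60 min/hr = 7320 mcg/hr
Concentration = 28 mg ÷ 240 mL = 0.1166667 mg/mL = 116.6667 mcg/mL
Rate = 7320 mcg/hr ÷ 116.6667 mcg/mL = 62.74286 mL/hr
Volume infused so far = 62.74286 mL/hr × 1.6 hr = 100.3886 mL
Volume remaining = 240 − 100.3886 = 139.6114 mL
New rate:
199 mcg/min × 60 min/hr = 11940 mcg/hr
Rate = 11940 mcg/hr ÷ 116.6667 mcg/mL = 102.3429 mL/hr
Time remaining = 139.6114 mL ÷ 102.3429 mL/hr = 1.364154 hr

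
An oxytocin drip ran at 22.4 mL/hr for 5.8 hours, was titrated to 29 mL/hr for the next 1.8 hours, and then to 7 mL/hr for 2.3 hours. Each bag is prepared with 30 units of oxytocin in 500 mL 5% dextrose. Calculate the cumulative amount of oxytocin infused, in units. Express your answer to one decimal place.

11.9 units

Concentration = 30 units ÷ 500 mL = 0.06 units/mL
Stage 1: 22.4 mL/hr × 5.8 hr = 129.92 mL → 129.92 mL × 0.06 units/mL = 7.7952 units
Stage 2: 29 mL/hr × 1.8 hr = 52.2 mL → 52.2 mL × 0.06 units/mL = 3.132 units
Stage 3: 7 mL/hr × 2.3 hr = 16.1 mL → 16.1 mL × 0.06 units/mL = 0.966 units
Total = 7.7952 + 3.132 + 0.966 = 11.8932 units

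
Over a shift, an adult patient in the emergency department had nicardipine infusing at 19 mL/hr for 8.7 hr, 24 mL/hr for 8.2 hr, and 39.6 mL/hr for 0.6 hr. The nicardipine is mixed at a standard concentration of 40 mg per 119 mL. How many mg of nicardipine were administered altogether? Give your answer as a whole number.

130 mg

Concentration = 40 mg ÷ 119 mL = 0.3361345 mg/mL
Stage 1: 19 mL/hr × 8.7 hr = 165.3 mL → 165.3 mL × 0.3361345 mg/mL = 55.56303 mg
Stage 2: 24 mL/hr × 8.2 hr = 196.8 mL → 196.8 mL × 0.3361345 mg/mL = 66.15126 mg
Stage 3: 39.6 mL/hr × 0.6 hr = 23.76 mL → 23.76 mL × 0.3361345 mg/mL = 7.986555 mg
Total = 55.56303 + 66.15126 + 7.986555 = 129.7008 mg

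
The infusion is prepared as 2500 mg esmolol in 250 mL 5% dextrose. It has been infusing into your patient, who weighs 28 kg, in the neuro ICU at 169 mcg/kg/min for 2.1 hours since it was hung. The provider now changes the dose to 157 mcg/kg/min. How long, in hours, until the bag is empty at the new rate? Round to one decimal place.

7.2 hours

Initial rate:
Dose = 169 mcg/kg/min × 28 kg = 4732 mcg/min
4732 mcg/min × 60 min/hr = 283920 mcg/hr
Concentration = 2500 mg ÷ 250 mL = 10 mg/mL = 10000 mcg/mL
Rate = 283920 mcg/hr ÷ 10000 mcg/mL = 28.392 mL/hr
Volume infused so far = 28.392 mL/hr × 2.1 hr = 59.6232 mL
Volume remaining = 250 − 59.6232 = 190.3768 mL
New rate:
Dose = 157 mcg/kg/min × 28 kg = 4396 mcg/min
4396 mcg/min × 60 min/hr = 263760 mcg/hr
Rate = 263760 mcg/hr ÷ 10000 mcg/mL = 26.376 mL/hr
Time remaining = 190.3768 mL ÷ 26.376 mL/hr = 7.217804 hr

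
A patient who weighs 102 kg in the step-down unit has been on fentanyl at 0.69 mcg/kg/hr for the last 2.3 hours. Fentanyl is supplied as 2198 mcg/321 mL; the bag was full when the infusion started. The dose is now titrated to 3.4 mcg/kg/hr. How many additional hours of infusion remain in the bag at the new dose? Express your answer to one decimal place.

Initial rate:
Dose = 0.69 mcg/kg/hr × 102 kg = 70.38 mcg/hr
Concentration = 2198 mcg ÷ 321 mL = 6.847352 mcg/mL
Rate = 70.38 mcg/hr ÷ 6.847352 mcg/mL = 10.27843 mL/hr
Volume infused so far = 10.27843 mL/hr × 2.3 hr = 23.64038 mL
Volume remaining = 321 − 23.64038 = 297.3596 mL
New rate:
Dose = 3.4 mcg/kg/hr × 102 kg = 346.8 mcg/hr
Rate = 346.8 mcg/hr ÷ 6.847352 mcg/mL = 50.64732 mL/hr
Time remaining = 297.3596 mL ÷ 50.64732 mL/hr = 5.871182 hr

5.9 hours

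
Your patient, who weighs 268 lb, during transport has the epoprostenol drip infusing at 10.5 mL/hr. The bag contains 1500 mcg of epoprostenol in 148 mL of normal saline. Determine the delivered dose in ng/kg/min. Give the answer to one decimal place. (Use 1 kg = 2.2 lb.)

14.6 ng/kg/min

Weight = 268 lb ÷ 2.2 lb/kg = 121.8182 kg
Concentration = 1500 mcg ÷ 148 mL = 10.13514 mcg/mL = 10135.14 ng/mL
Drug rate = 10.5 mL/hr × 10135.14 ng/mL = 106418.9 ng/hr
106418.9 ng/hr ÷ 60 min/hr = 1773.649 ng/min
1773.649 ng/min ÷ 121.8182 kg = 14.5598 ng/kg/min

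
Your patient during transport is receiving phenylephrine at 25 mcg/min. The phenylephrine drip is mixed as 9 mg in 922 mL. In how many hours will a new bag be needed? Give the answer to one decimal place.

6.0 hours

25 mcg/min × 60 min/hr = 1500 mcg/hr
Concentration = 9 mg ÷ 922 mL = 0.009761388 mg/mL = 9.761388 mcg/mL
Rate = 1500 mcg/hr ÷ 9.761388 mcg/mL = 153.6667 mL/hr
Duration = 922 mL ÷ 153.6667 mL/hr = 6 hr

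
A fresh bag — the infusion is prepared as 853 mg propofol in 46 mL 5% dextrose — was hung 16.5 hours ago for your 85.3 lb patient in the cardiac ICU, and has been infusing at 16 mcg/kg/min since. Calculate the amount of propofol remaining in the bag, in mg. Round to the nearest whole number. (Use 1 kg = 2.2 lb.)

239 mg

Weight = 85.3 lb ÷ 2.2 lb/kg = 38.77273 kg
Dose = 16 mcg/kg/min × 38.77273 kg = 620.3636 mcg/min
620.3636 mcg/min × 60 min/hr = 37221.82 mcg/hr
Concentration = 853 mg ÷ 46 mL = 18.54348 mg/mL = 18543.48 mcg/mL
Rate = 37221.82 mcg/hr ÷ 18543.48 mcg/mL = 2.007273 mL/hr
Volume infused = 2.007273 mL/hr × 16.5 hr = 33.12 mL
Volume remaining = 46 − 33.12 = 12.88 mL
Drug remaining = 12.88 mL × 18543.48 mcg/mL = 238840 mcg = 238.84 mg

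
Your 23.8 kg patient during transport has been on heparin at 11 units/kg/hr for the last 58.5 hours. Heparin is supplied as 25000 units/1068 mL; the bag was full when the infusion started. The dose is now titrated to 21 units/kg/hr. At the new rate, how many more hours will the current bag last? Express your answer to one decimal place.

Initial rate:
Dose = 11 units/kg/hr × 23.8 kg = 261.8 units/hr
Concentration = 25000 units ÷ 1068 mL = 23.40824 units/mL
Rate = 261.8 units/hr ÷ 23.40824 units/mL = 11.1841 mL/hr
Volume infused so far = 11.1841 mL/hr × 58.5 hr = 654.2696 mL
Volume remaining = 1068 − 654.2696 = 413.7304 mL
New rate:
Dose = 21 units/kg/hr × 23.8 kg = 499.8 units/hr
Rate = 499.8 units/hr ÷ 23.40824 units/mL = 21.35146 mL/hr
Time remaining = 413.7304 mL ÷ 21.35146 mL/hr = 19.37715 hr

19.4 hours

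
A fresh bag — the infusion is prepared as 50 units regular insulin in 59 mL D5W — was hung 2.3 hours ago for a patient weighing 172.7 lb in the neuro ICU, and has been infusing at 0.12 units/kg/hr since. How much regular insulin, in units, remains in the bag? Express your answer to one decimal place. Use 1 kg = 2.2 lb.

Weight = 172.7 lb ÷ 2.2 lb/kg = 78.5 kg
Dose = 0.12 units/kg/hr × 78.5 kg = 9.42 units/hr
Concentration = 50 units ÷ 59 mL = 0.8474576 units/mL
Rate = 9.42 units/hr ÷ 0.8474576 units/mL = 11.1156 mL/hr
Volume infused = 11.1156 mL/hr × 2.3 hr = 25.56588 mL
Volume remaining = 59 − 25.56588 = 33.43412 mL
Drug remaining = 33.43412 mL × 0.8474576 units/mL = 28.334 units

28.3 units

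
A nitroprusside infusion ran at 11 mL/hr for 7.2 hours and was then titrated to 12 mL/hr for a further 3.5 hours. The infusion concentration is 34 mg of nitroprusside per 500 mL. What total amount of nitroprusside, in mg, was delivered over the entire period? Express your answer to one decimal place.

8.2 mg

Concentration = 34 mg ÷ 500 mL = 0.068 mg/mL
Stage 1: 11 mL/hr × 7.2 hr = 79.2 mL → 79.2 mL × 0.068 mg/mL = 5.3856 mg
Stage 2: 12 mL/hr × 3.5 hr = 42 mL → 42 mL × 0.068 mg/mL = 2.856 mg
Total = 5.3856 + 2.856 = 8.2416 mg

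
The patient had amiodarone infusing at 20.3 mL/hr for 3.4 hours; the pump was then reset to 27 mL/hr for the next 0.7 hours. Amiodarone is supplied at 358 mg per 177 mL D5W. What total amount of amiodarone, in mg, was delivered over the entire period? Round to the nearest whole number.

178 mg

Concentration = 358 mg ÷ 177 mL = 2.022599 mg/mL
Stage 1: 20.3 mL/hr × 3.4 hr = 69.02 mL → 69.02 mL × 2.022599 mg/mL = 139.5998 mg
Stage 2: 27 mL/hr × 0.7 hr = 18.9 mL → 18.9 mL × 2.022599 mg/mL = 38.22712 mg
Total = 139.5998 + 38.22712 = 177.8269 mg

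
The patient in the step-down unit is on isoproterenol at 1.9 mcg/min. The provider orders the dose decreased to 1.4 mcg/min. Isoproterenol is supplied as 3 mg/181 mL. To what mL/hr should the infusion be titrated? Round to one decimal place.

5.1 mL/hr

1.4 mcg/min × 60 min/hr = 84 mcg/hr
Concentration = 3 mg ÷ 181 mL = 0.01657459 mg/mL = 16.57459 mcg/mL
Rate = 84 mcg/hr ÷ 16.57459 mcg/mL = 5.068 mL/hr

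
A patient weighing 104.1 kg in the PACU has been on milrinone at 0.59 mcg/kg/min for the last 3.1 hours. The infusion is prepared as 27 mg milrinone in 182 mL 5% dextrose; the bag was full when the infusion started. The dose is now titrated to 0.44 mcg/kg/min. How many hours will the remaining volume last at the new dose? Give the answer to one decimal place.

Initial rate:
Dose = 0.59 mcg/kg/min × 104.1 kg = 61.419 mcg/min
61.419 mcg/min × 60 min/hr = 3685.14 mcg/hr
Concentration = 27 mg ÷ 182 mL = 0.1483516 mg/mL = 148.3516 mcg/mL
Rate = 3685.14 mcg/hr ÷ 148.3516 mcg/mL = 24.84057 mL/hr
Volume infused so far = 24.84057 mL/hr × 3.1 hr = 77.00578 mL
Volume remaining = 182 − 77.00578 = 104.9942 mL
New rate:
Dose = 0.44 mcg/kg/min × 104.1 kg = 45.804 mcg/min
45.804 mcg/min × 60 min/hr = 2748.24 mcg/hr
Rate = 2748.24 mcg/hr ÷ 148.3516 mcg/mL = 18.52517 mL/hr
Time remaining = 104.9942 mL ÷ 18.52517 mL/hr = 5.667651 hr

5.7 hours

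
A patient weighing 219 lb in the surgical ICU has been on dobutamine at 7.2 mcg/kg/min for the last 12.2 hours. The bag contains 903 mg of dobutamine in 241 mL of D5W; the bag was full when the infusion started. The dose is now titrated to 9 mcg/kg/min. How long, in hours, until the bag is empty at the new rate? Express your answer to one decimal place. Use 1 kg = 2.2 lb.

7.0 hours

Initial rate:
Weight = 219 lb ÷ 2.2 lb/kg = 99.54545 kg
Dose = 7.2 mcg/kg/min × 99.54545 kg = 716.7273 mcg/min
716.7273 mcg/min × 60 min/hr = 43003.64 mcg/hr
Concentration = 903 mg ÷ 241 mL = 3.746888 mg/mL = 3746.888 mcg/mL
Rate = 43003.64 mcg/hr ÷ 3746.888 mcg/mL = 11.47716 mL/hr
Volume infused so far = 11.47716 mL/hr × 12.2 hr = 140.0214 mL
Volume remaining = 241 − 140.0214 = 100.9786 mL
New rate:
Dose = 9 mcg/kg/min × 99.54545 kg = 895.9091 mcg/min
895.9091 mcg/min × 60 min/hr = 53754.55 mcg/hr
Rate = 53754.55 mcg/hr ÷ 3746.888 mcg/mL = 14.34645 mL/hr
Time remaining = 100.9786 mL ÷ 14.34645 mL/hr = 7.038579 hr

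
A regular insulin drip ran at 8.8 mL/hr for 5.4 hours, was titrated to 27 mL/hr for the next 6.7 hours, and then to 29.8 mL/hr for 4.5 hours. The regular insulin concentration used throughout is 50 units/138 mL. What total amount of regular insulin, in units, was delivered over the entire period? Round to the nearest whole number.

Concentration = 50 units ÷ 138 mL = 0.3623188 units/mL
Stage 1: 8.8 mL/hr × 5.4 hr = 47.52 mL → 47.52 mL × 0.3623188 units/mL = 17.21739 units
Stage 2: 27 mL/hr × 6.7 hr = 180.9 mL → 180.9 mL × 0.3623188 units/mL = 65.54348 units
Stage 3: 29.8 mL/hr × 4.5 hr = 134.1 mL → 134.1 mL × 0.3623188 units/mL = 48.58696 units
Total = 17.21739 + 65.54348 + 48.58696 = 131.3478 units

131 units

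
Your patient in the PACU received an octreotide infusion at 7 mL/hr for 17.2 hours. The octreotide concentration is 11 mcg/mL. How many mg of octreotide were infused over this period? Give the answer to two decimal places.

Drug rate = 7 mL/hr × 11 mcg/mL = 77 mcg/hr
Total = 77 mcg/hr × 17.2 hr = 1324.4 mcg = 1.3244 mg

1.32 mg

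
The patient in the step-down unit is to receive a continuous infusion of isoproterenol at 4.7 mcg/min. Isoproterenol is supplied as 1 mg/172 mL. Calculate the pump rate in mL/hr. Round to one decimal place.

4.7 mcg/min × 60 min/hr = 282 mcg/hr
Concentration = 1 mg ÷ 172 mL = 0.005813953 mg/mL = 5.813953 mcg/mL
Rate = 282 mcg/hr ÷ 5.813953 mcg/mL = 48.504 mL/hr

48.5 mL/hr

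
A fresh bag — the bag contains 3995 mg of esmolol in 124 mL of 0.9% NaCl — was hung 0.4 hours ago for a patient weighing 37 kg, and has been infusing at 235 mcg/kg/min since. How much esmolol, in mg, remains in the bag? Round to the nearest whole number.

Dose = 235 mcg/kg/min × 37 kg = 8695 mcg/min
8695 mcg/min × 60 min/hr = 521700 mcg/hr
Concentration = 3995 mg ÷ 124 mL = 32.21774 mg/mL = 32217.74 mcg/mL
Rate = 521700 mcg/hr ÷ 32217.74 mcg/mL = 16.19294 mL/hr
Volume infused = 16.19294 mL/hr × 0.4 hr = 6.477176 mL
Volume remaining = 124 − 6.477176 = 117.5228 mL
Drug remaining = 117.5228 mL × 32217.74 mcg/mL = 3786320 mcg = 3786.32 mg

3786 mg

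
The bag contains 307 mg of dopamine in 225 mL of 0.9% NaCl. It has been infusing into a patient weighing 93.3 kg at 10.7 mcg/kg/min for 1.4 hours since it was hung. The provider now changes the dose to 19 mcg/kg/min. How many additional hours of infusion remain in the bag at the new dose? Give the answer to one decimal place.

2.1 hours

Initial rate:
Dose = 10.7 mcg/kg/min × 93.3 kg = 998.31 mcg/min
998.31 mcg/min × 60 min/hr = 59898.6 mcg/hr
Concentration = 307 mg ÷ 225 mL = 1.364444 mg/mL = 1364.444 mcg/mL
Rate = 59898.6 mcg/hr ÷ 1364.444 mcg/mL = 43.89963 mL/hr
Volume infused so far = 43.89963 mL/hr × 1.4 hr = 61.45948 mL
Volume remaining = 225 − 61.45948 = 163.5405 mL
New rate:
Dose = 19 mcg/kg/min × 93.3 kg = 1772.7 mcg/min
1772.7 mcg/min × 60 min/hr = 106362 mcg/hr
Rate = 106362 mcg/hr ÷ 1364.444 mcg/mL = 77.95261 mL/hr
Time remaining = 163.5405 mL ÷ 77.95261 mL/hr = 2.097948 hr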